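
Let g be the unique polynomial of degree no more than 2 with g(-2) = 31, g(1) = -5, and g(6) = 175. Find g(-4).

115

Write g(s) = as^2 + bs + c. Substituting each data point gives a linear system:
  4a - 2b + c = 31
  a + b + c = -5
  36a + 6b + c = 175
Solving the system yields a = 6, b = -6, c = -5.
So g(s) = 6s^2 - 6s - 5.
Then g(-4) = 115.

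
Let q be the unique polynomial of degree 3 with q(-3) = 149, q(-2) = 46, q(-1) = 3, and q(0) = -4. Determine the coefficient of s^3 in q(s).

-4

Write q(s) = as^3 + bs^2 + cs + d. Substituting each data point gives a linear system:
  -27a + 9b - 3c + d = 149
  -8a + 4b - 2c + d = 46
  -a + b - c + d = 3
  d = -4
Solving the system yields a = -4, b = 6, c = 3, d = -4.
So q(s) = -4s³ + 6s² + 3s - 4.
The leading coefficient is -4.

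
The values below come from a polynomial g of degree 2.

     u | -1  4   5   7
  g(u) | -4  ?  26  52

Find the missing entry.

The 3 known points determine the degree-2 polynomial uniquely.
Write g(u) = au^2 + bu + c. Substituting each data point gives a linear system:
  a - b + c = -4
  25a + 5b + c = 26
  49a + 7b + c = 52
Solving the system yields a = 1, b = 1, c = -4.
So g(u) = u^2 + u - 4.
Then g(4) = 16.

16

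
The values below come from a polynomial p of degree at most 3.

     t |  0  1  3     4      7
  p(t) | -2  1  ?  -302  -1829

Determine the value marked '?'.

-113

The 4 known points determine the degree-3 polynomial uniquely.
Write p(t) = at^3 + bt^2 + ct + d. Substituting each data point gives a linear system:
  d = -2
  a + b + c + d = 1
  64a + 16b + 4c + d = -302
  343a + 49b + 7c + d = -1829
Solving the system yields a = -6, b = 4, c = 5, d = -2.
So p(t) = -6t³ + 4t² + 5t - 2.
Then p(3) = -113.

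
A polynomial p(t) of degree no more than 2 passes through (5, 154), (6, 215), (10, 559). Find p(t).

p(t) = 5t^2 + 6t - 1

Write p(t) = at^2 + bt + c. Substituting each data point gives a linear system:
  25a + 5b + c = 154
  36a + 6b + c = 215
  100a + 10b + c = 559
Solving the system yields a = 5, b = 6, c = -1.
So p(t) = 5t² + 6t - 1.
Check: p(6) = 215. ✓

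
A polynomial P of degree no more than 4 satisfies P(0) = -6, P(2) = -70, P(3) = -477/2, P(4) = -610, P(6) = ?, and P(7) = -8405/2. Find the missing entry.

-2442

The 5 known points determine the degree-4 polynomial uniquely.
Write P(t) = at^4 + bt^3 + ct^2 + dt + e. Substituting each data point gives a linear system:
  e = -6
  16a + 8b + 4c + 2d + e = -70
  81a + 27b + 9c + 3d + e = -477/2
  256a + 64b + 16c + 4d + e = -610
  2401a + 343b + 49c + 7d + e = -8405/2
Solving the system yields a = -1, b = -5, c = -3/2, d = -1, e = -6.
So P(t) = -t^4 - 5t^3 - (3/2)t^2 - t - 6.
Then P(6) = -2442.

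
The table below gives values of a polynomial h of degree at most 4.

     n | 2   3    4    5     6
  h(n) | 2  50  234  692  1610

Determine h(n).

Using the Lagrange interpolation formula with nodes 2, 3, 4, 5, 6:
  L_0(n) = (n - 3)(n - 4)(n - 5)(n - 6) / 24
  L_1(n) = (n - 2)(n - 4)(n - 5)(n - 6) / -6
  L_2(n) = (n - 2)(n - 3)(n - 5)(n - 6) / 4
  L_3(n) = (n - 2)(n - 3)(n - 4)(n - 6) / -6
  L_4(n) = (n - 2)(n - 3)(n - 4)(n - 5) / 24
Then h(n) = 2·L_0(n) + 50·L_1(n) + 234·L_2(n) + 692·L_3(n) + 1610·L_4(n).
Expanding and collecting terms gives h(n) = 2n^4 - 5n^3 + 3n^2 - 2n + 2.
Check: h(4) = 234. ✓

h(n) = 2n^4 - 5n^3 + 3n^2 - 2n + 2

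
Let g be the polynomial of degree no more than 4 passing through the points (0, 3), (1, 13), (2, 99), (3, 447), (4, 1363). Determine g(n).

g(n) = 5n^4 + n^3 + 4n + 3

Write g(n) = an^4 + bn^3 + cn^2 + dn + e. Substituting each data point gives a linear system:
  e = 3
  a + b + c + d + e = 13
  16a + 8b + 4c + 2d + e = 99
  81a + 27b + 9c + 3d + e = 447
  256a + 64b + 16c + 4d + e = 1363
Solving the system yields a = 5, b = 1, c = 0, d = 4, e = 3.
So g(n) = 5n⁴ + n³ + 4n + 3.
Check: g(2) = 99. ✓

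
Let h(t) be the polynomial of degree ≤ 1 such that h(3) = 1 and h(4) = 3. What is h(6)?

7

Write h(t) = at + b. Substituting each data point gives a linear system:
  3a + b = 1
  4a + b = 3
Solving the system yields a = 2, b = -5.
So h(t) = 2t - 5.
Then h(6) = 7.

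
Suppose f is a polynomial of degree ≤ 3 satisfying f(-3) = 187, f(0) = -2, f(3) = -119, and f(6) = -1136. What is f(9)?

Using the Lagrange interpolation formula with nodes -3, 0, 3, 6:
  L_0(x) = x(x - 3)(x - 6) / -162
  L_1(x) = (x + 3)(x - 3)(x - 6) / 54
  L_2(x) = (x + 3)x(x - 6) / -54
  L_3(x) = (x + 3)x(x - 3) / 162
Then f(x) = 187·L_0(x) - 2·L_1(x) - 119·L_2(x) - 1136·L_3(x).
Expanding and collecting terms gives f(x) = -6x³ + 4x² + 3x - 2.
Evaluating at x = 9: f(9) = -4025.

-4025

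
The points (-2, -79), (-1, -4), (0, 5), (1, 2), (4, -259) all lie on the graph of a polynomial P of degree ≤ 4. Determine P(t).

P(t) = -2t^4 + 5t^3 - 4t^2 - 2t + 5

Using the Lagrange interpolation formula with nodes -2, -1, 0, 1, 4:
  L_0(t) = (t + 1)t(t - 1)(t - 4) / 36
  L_1(t) = (t + 2)t(t - 1)(t - 4) / -10
  L_2(t) = (t + 2)(t + 1)(t - 1)(t - 4) / 8
  L_3(t) = (t + 2)(t + 1)t(t - 4) / -18
  L_4(t) = (t + 2)(t + 1)t(t - 1) / 360
Then P(t) = -79·L_0(t) - 4·L_1(t) + 5·L_2(t) + 2·L_3(t) - 259·L_4(t).
Expanding and collecting terms gives P(t) = -2t⁴ + 5t³ - 4t² - 2t + 5.
Check: P(-2) = -79. ✓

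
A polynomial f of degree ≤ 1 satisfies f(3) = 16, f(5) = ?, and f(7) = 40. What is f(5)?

On equispaced nodes a degree-1 polynomial has vanishing second forward difference, so
  f(3) - 2·f(5) + f(7) = 0.
Substituting the known values and solving for f(5):
  -2·f(5) = -56
  f(5) = 28.

28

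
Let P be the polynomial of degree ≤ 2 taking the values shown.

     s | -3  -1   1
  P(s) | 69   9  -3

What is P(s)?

Using the Lagrange interpolation formula with nodes -3, -1, 1:
  L_0(s) = (s + 1)(s - 1) / 8
  L_1(s) = (s + 3)(s - 1) / -4
  L_2(s) = (s + 3)(s + 1) / 8
Then P(s) = 69·L_0(s) + 9·L_1(s) - 3·L_2(s).
Expanding and collecting terms gives P(s) = 6s² - 6s - 3.
Check: P(-3) = 69. ✓

P(s) = 6s^2 - 6s - 3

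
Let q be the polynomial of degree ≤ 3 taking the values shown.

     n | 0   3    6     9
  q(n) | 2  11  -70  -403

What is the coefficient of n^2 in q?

Write q(n) = an^3 + bn^2 + cn + d. Substituting each data point gives a linear system:
  d = 2
  27a + 9b + 3c + d = 11
  216a + 36b + 6c + d = -70
  729a + 81b + 9c + d = -403
Solving the system yields a = -1, b = 4, c = 0, d = 2.
So q(n) = -n^3 + 4n^2 + 2.
The coefficient of n^2 is 4.

4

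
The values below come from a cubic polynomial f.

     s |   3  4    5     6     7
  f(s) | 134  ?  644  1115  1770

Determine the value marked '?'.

The 4 known points determine the degree-3 polynomial uniquely.
Write f(s) = as^3 + bs^2 + cs + d. Substituting each data point gives a linear system:
  27a + 9b + 3c + d = 134
  125a + 25b + 5c + d = 644
  216a + 36b + 6c + d = 1115
  343a + 49b + 7c + d = 1770
Solving the system yields a = 5, b = 2, c = -6, d = -1.
So f(s) = 5s^3 + 2s^2 - 6s - 1.
Then f(4) = 327.

327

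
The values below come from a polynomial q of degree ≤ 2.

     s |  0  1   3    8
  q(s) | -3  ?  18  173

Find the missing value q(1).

The 3 known points determine the degree-2 polynomial uniquely.
Write q(s) = as^2 + bs + c. Substituting each data point gives a linear system:
  c = -3
  9a + 3b + c = 18
  64a + 8b + c = 173
Solving the system yields a = 3, b = -2, c = -3.
So q(s) = 3s^2 - 2s - 3.
Then q(1) = -2.

-2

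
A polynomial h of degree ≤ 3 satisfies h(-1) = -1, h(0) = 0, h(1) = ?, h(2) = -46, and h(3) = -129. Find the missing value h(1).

-9

On equispaced nodes a degree-3 polynomial has vanishing fourth forward difference, so
  h(-1) - 4·h(0) + 6·h(1) - 4·h(2) + h(3) = 0.
Substituting the known values and solving for h(1):
  6·h(1) = -54
  h(1) = -9.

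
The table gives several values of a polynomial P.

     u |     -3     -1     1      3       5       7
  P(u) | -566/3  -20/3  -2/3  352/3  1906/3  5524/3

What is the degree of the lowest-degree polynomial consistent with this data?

Forward differences of the values at u = -3, -1, 1, 3, 5, 7:
  P  : -566/3  -20/3  -2/3  352/3  1906/3  5524/3
  Δ  : 182  6  118  518  1206
  Δ^2: -176  112  400  688
  Δ^3: 288  288  288
  Δ^4: 0  0
  Δ^5: 0
The third differences are constant (288) and nonzero, while all higher differences vanish, so the minimal degree is 3.

3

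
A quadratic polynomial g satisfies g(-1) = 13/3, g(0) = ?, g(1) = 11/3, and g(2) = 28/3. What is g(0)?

2

On equispaced nodes a degree-2 polynomial has vanishing third forward difference, so
  - g(-1) + 3·g(0) - 3·g(1) + g(2) = 0.
Substituting the known values and solving for g(0):
  3·g(0) = 6
  g(0) = 2.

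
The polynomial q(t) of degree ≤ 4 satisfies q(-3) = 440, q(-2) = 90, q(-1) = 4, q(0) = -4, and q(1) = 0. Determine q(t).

q(t) = 5t^4 - t^3 + t^2 - t - 4

Write q(t) = at^4 + bt^3 + ct^2 + dt + e. Substituting each data point gives a linear system:
  81a - 27b + 9c - 3d + e = 440
  16a - 8b + 4c - 2d + e = 90
  a - b + c - d + e = 4
  e = -4
  a + b + c + d + e = 0
Solving the system yields a = 5, b = -1, c = 1, d = -1, e = -4.
So q(t) = 5t⁴ - t³ + t² - t - 4.
Check: q(-2) = 90. ✓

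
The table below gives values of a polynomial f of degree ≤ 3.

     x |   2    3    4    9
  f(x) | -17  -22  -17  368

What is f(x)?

f(x) = x^3 - 4x^2 - 4x - 1

Using the Lagrange interpolation formula with nodes 2, 3, 4, 9:
  L_0(x) = (x - 3)(x - 4)(x - 9) / -14
  L_1(x) = (x - 2)(x - 4)(x - 9) / 6
  L_2(x) = (x - 2)(x - 3)(x - 9) / -10
  L_3(x) = (x - 2)(x - 3)(x - 4) / 210
Then f(x) = -17·L_0(x) - 22·L_1(x) - 17·L_2(x) + 368·L_3(x).
Expanding and collecting terms gives f(x) = x^3 - 4x^2 - 4x - 1.
Check: f(9) = 368. ✓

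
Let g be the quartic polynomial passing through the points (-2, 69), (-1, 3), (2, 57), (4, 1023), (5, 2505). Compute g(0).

-5

Using the Lagrange interpolation formula with nodes -2, -1, 2, 4, 5:
  L_0(t) = (t + 1)(t - 2)(t - 4)(t - 5) / 168
  L_1(t) = (t + 2)(t - 2)(t - 4)(t - 5) / -90
  L_2(t) = (t + 2)(t + 1)(t - 4)(t - 5) / 72
  L_3(t) = (t + 2)(t + 1)(t - 2)(t - 5) / -60
  L_4(t) = (t + 2)(t + 1)(t - 2)(t - 4) / 126
Then g(t) = 69·L_0(t) + 3·L_1(t) + 57·L_2(t) + 1023·L_3(t) + 2505·L_4(t).
Expanding and collecting terms gives g(t) = 4t^4 + t^2 - 3t - 5.
Evaluating at t = 0: g(0) = -5.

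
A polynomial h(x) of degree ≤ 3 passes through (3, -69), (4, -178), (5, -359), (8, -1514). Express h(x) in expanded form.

h(x) = -3x^3 + 2x + 6

Write h(x) = ax^3 + bx^2 + cx + d. Substituting each data point gives a linear system:
  27a + 9b + 3c + d = -69
  64a + 16b + 4c + d = -178
  125a + 25b + 5c + d = -359
  512a + 64b + 8c + d = -1514
Solving the system yields a = -3, b = 0, c = 2, d = 6.
So h(x) = -3x³ + 2x + 6.
Check: h(8) = -1514. ✓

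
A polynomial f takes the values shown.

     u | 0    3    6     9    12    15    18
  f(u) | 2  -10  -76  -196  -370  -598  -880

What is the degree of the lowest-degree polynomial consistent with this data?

2

Forward differences of the values at u = 0, 3, 6, 9, 12, 15, 18:
  f  : 2  -10  -76  -196  -370  -598  -880
  Δ  : -12  -66  -120  -174  -228  -282
  Δ^2: -54  -54  -54  -54  -54
  Δ^3: 0  0  0  0
  Δ^4: 0  0  0
  Δ^5: 0  0
  Δ^6: 0
The second differences are constant (-54) and nonzero, while all higher differences vanish, so the minimal degree is 2.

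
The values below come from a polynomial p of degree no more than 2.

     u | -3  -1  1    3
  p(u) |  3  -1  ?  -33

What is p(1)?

-13

The 3 known points determine the degree-2 polynomial uniquely.
Write p(u) = au^2 + bu + c. Substituting each data point gives a linear system:
  9a - 3b + c = 3
  a - b + c = -1
  9a + 3b + c = -33
Solving the system yields a = -1, b = -6, c = -6.
So p(u) = -u² - 6u - 6.
Then p(1) = -13.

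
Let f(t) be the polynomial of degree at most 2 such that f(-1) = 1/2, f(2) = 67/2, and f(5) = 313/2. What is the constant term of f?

Write f(t) = at^2 + bt + c. Substituting each data point gives a linear system:
  a - b + c = 1/2
  4a + 2b + c = 67/2
  25a + 5b + c = 313/2
Solving the system yields a = 5, b = 6, c = 3/2.
So f(t) = 5t² + 6t + 3/2.
The constant term is 3/2.

3/2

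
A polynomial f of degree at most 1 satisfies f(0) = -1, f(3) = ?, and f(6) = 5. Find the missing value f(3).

2

The 2 known points determine the degree-1 polynomial uniquely.
Write f(s) = as + b. Substituting each data point gives a linear system:
  b = -1
  6a + b = 5
Solving the system yields a = 1, b = -1.
So f(s) = s - 1.
Then f(3) = 2.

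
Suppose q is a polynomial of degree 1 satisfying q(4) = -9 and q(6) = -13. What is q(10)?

-21

Using the Lagrange interpolation formula with nodes 4, 6:
  L_0(n) = (n - 6) / -2
  L_1(n) = (n - 4) / 2
Then q(n) = -9·L_0(n) - 13·L_1(n).
Expanding and collecting terms gives q(n) = -2n - 1.
Evaluating at n = 10: q(10) = -21.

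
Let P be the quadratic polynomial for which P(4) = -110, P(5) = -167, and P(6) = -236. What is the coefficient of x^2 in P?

-6

Write P(x) = ax^2 + bx + c. Substituting each data point gives a linear system:
  16a + 4b + c = -110
  25a + 5b + c = -167
  36a + 6b + c = -236
Solving the system yields a = -6, b = -3, c = -2.
So P(x) = -6x^2 - 3x - 2.
The leading coefficient is -6.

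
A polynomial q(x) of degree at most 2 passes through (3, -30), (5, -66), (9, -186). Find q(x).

Using the Lagrange interpolation formula with nodes 3, 5, 9:
  L_0(x) = (x - 5)(x - 9) / 12
  L_1(x) = (x - 3)(x - 9) / -8
  L_2(x) = (x - 3)(x - 5) / 24
Then q(x) = -30·L_0(x) - 66·L_1(x) - 186·L_2(x).
Expanding and collecting terms gives q(x) = -2x^2 - 2x - 6.
Check: q(5) = -66. ✓

q(x) = -2x^2 - 2x - 6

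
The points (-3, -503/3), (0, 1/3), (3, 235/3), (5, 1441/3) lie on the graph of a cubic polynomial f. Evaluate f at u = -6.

-3707/3

Write f(u) = au^3 + bu^2 + cu + d. Substituting each data point gives a linear system:
  -27a + 9b - 3c + d = -503/3
  d = 1/3
  27a + 9b + 3c + d = 235/3
  125a + 25b + 5c + d = 1441/3
Solving the system yields a = 5, b = -5, c = -4, d = 1/3.
So f(u) = 5u³ - 5u² - 4u + 1/3.
Then f(-6) = -3707/3.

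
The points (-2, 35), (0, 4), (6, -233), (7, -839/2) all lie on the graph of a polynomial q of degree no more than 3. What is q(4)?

Using the Lagrange interpolation formula with nodes -2, 0, 6, 7:
  L_0(x) = x(x - 6)(x - 7) / -144
  L_1(x) = (x + 2)(x - 6)(x - 7) / 84
  L_2(x) = (x + 2)x(x - 7) / -48
  L_3(x) = (x + 2)x(x - 6) / 63
Then q(x) = 35·L_0(x) + 4·L_1(x) - 233·L_2(x) - 839/2·L_3(x).
Expanding and collecting terms gives q(x) = -2x^3 + 5x^2 + (5/2)x + 4.
Evaluating at x = 4: q(4) = -34.

-34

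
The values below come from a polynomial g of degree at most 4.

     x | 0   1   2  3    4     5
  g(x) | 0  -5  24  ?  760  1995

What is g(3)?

The 5 known points determine the degree-4 polynomial uniquely.
Write g(x) = ax^4 + bx^3 + cx^2 + dx + e. Substituting each data point gives a linear system:
  e = 0
  a + b + c + d + e = -5
  16a + 8b + 4c + 2d + e = 24
  256a + 64b + 16c + 4d + e = 760
  625a + 125b + 25c + 5d + e = 1995
Solving the system yields a = 4, b = -4, c = 1, d = -6, e = 0.
So g(x) = 4x⁴ - 4x³ + x² - 6x.
Then g(3) = 207.

207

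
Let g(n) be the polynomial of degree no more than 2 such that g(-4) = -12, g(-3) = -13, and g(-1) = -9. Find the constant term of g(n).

-4

Write g(n) = an^2 + bn + c. Substituting each data point gives a linear system:
  16a - 4b + c = -12
  9a - 3b + c = -13
  a - b + c = -9
Solving the system yields a = 1, b = 6, c = -4.
So g(n) = n^2 + 6n - 4.
The constant term is -4.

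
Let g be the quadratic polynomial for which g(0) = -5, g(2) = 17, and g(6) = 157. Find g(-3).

Write g(t) = at^2 + bt + c. Substituting each data point gives a linear system:
  c = -5
  4a + 2b + c = 17
  36a + 6b + c = 157
Solving the system yields a = 4, b = 3, c = -5.
So g(t) = 4t² + 3t - 5.
Then g(-3) = 22.

22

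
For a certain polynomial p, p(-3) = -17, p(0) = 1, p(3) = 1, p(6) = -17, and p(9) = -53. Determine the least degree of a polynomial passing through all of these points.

Forward differences of the values at s = -3, 0, 3, 6, 9:
  p  : -17  1  1  -17  -53
  Δ  : 18  0  -18  -36
  Δ^2: -18  -18  -18
  Δ^3: 0  0
  Δ^4: 0
The second differences are constant (-18) and nonzero, while all higher differences vanish, so the minimal degree is 2.

2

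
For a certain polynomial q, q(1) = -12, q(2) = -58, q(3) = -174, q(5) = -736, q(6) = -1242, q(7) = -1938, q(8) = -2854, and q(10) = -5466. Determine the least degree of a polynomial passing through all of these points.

Divided differences on the nodes 1, 2, 3, 5, 6, 7, 8, 10:
  order 0: -12  -58  -174  -736  -1242  -1938  -2854  -5466
  order 1: -46  -116  -281  -506  -696  -916  -1306
  order 2: -35  -55  -75  -95  -110  -130
  order 3: -5  -5  -5  -5  -5
  order 4: 0  0  0  0
  order 5: 0  0  0
  order 6: 0  0
  order 7: 0
The order-3 divided differences are all -5 (nonzero) and every higher order vanishes, so the data lies on a polynomial of degree exactly 3.

3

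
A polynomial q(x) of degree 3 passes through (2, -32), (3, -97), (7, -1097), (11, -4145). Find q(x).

Write q(x) = ax^3 + bx^2 + cx + d. Substituting each data point gives a linear system:
  8a + 4b + 2c + d = -32
  27a + 9b + 3c + d = -97
  343a + 49b + 7c + d = -1097
  1331a + 121b + 11c + d = -4145
Solving the system yields a = -3, b = -1, c = -3, d = 2.
So q(x) = -3x³ - x² - 3x + 2.
Check: q(3) = -97. ✓

q(x) = -3x^3 - x^2 - 3x + 2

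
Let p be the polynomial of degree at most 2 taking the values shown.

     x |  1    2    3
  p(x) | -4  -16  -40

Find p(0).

Using the Lagrange interpolation formula with nodes 1, 2, 3:
  L_0(x) = (x - 2)(x - 3) / 2
  L_1(x) = (x - 1)(x - 3) / -1
  L_2(x) = (x - 1)(x - 2) / 2
Then p(x) = -4·L_0(x) - 16·L_1(x) - 40·L_2(x).
Expanding and collecting terms gives p(x) = -6x² + 6x - 4.
Evaluating at x = 0: p(0) = -4.

-4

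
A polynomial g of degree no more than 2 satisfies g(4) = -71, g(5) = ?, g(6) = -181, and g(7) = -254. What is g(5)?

-120

The 3 known points determine the degree-2 polynomial uniquely.
Write g(t) = at^2 + bt + c. Substituting each data point gives a linear system:
  16a + 4b + c = -71
  36a + 6b + c = -181
  49a + 7b + c = -254
Solving the system yields a = -6, b = 5, c = 5.
So g(t) = -6t^2 + 5t + 5.
Then g(5) = -120.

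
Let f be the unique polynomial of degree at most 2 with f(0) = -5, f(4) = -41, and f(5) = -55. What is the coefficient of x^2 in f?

-1

Write f(x) = ax^2 + bx + c. Substituting each data point gives a linear system:
  c = -5
  16a + 4b + c = -41
  25a + 5b + c = -55
Solving the system yields a = -1, b = -5, c = -5.
So f(x) = -x² - 5x - 5.
The leading coefficient is -1.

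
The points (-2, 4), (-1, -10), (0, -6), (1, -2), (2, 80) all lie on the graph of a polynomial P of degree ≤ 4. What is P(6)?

Using the Lagrange interpolation formula with nodes -2, -1, 0, 1, 2:
  L_0(x) = (x + 1)x(x - 1)(x - 2) / 24
  L_1(x) = (x + 2)x(x - 1)(x - 2) / -6
  L_2(x) = (x + 2)(x + 1)(x - 1)(x - 2) / 4
  L_3(x) = (x + 2)(x + 1)x(x - 2) / -6
  L_4(x) = (x + 2)(x + 1)x(x - 1) / 24
Then P(x) = 4·L_0(x) - 10·L_1(x) - 6·L_2(x) - 2·L_3(x) + 80·L_4(x).
Expanding and collecting terms gives P(x) = 4x^4 + 5x^3 - 4x^2 - x - 6.
Evaluating at x = 6: P(6) = 6108.

6108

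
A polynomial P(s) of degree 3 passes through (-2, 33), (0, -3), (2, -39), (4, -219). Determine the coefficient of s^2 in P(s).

0

Write P(s) = as^3 + bs^2 + cs + d. Substituting each data point gives a linear system:
  -8a + 4b - 2c + d = 33
  d = -3
  8a + 4b + 2c + d = -39
  64a + 16b + 4c + d = -219
Solving the system yields a = -3, b = 0, c = -6, d = -3.
So P(s) = -3s³ - 6s - 3.
The coefficient of s^2 is 0.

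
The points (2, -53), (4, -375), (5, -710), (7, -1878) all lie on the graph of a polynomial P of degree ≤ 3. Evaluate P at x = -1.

Write P(x) = ax^3 + bx^2 + cx + d. Substituting each data point gives a linear system:
  8a + 4b + 2c + d = -53
  64a + 16b + 4c + d = -375
  125a + 25b + 5c + d = -710
  343a + 49b + 7c + d = -1878
Solving the system yields a = -5, b = -3, c = -3, d = 5.
So P(x) = -5x^3 - 3x^2 - 3x + 5.
Then P(-1) = 10.

10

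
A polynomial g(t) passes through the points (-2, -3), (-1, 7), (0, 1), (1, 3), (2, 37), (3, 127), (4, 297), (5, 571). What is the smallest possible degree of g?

3

Forward differences of the values at t = -2, -1, 0, 1, 2, 3, 4, 5:
  g  : -3  7  1  3  37  127  297  571
  Δ  : 10  -6  2  34  90  170  274
  Δ^2: -16  8  32  56  80  104
  Δ^3: 24  24  24  24  24
  Δ^4: 0  0  0  0
  Δ^5: 0  0  0
  Δ^6: 0  0
  Δ^7: 0
The third differences are constant (24) and nonzero, while all higher differences vanish, so the minimal degree is 3.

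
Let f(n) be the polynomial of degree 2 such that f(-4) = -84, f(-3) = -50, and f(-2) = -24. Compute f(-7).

-234

Using the Lagrange interpolation formula with nodes -4, -3, -2:
  L_0(n) = (n + 3)(n + 2) / 2
  L_1(n) = (n + 4)(n + 2) / -1
  L_2(n) = (n + 4)(n + 3) / 2
Then f(n) = -84·L_0(n) - 50·L_1(n) - 24·L_2(n).
Expanding and collecting terms gives f(n) = -4n² + 6n + 4.
Evaluating at n = -7: f(-7) = -234.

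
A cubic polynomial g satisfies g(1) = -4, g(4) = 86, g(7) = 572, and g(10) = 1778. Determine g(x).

g(x) = 2x^3 - 2x^2 - 2x - 2

Write g(x) = ax^3 + bx^2 + cx + d. Substituting each data point gives a linear system:
  a + b + c + d = -4
  64a + 16b + 4c + d = 86
  343a + 49b + 7c + d = 572
  1000a + 100b + 10c + d = 1778
Solving the system yields a = 2, b = -2, c = -2, d = -2.
So g(x) = 2x³ - 2x² - 2x - 2.
Check: g(4) = 86. ✓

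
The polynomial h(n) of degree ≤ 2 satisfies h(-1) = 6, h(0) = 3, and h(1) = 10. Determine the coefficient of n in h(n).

Write h(n) = an^2 + bn + c. Substituting each data point gives a linear system:
  a - b + c = 6
  c = 3
  a + b + c = 10
Solving the system yields a = 5, b = 2, c = 3.
So h(n) = 5n² + 2n + 3.
The coefficient of n is 2.

2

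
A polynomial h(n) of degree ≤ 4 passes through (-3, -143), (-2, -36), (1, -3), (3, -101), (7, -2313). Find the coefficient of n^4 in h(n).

-1

Write h(n) = an^4 + bn^3 + cn^2 + dn + e. Substituting each data point gives a linear system:
  81a - 27b + 9c - 3d + e = -143
  16a - 8b + 4c - 2d + e = -36
  a + b + c + d + e = -3
  81a + 27b + 9c + 3d + e = -101
  2401a + 343b + 49c + 7d + e = -2313
Solving the system yields a = -1, b = 1, c = -5, d = -2, e = 4.
So h(n) = -n^4 + n^3 - 5n^2 - 2n + 4.
The leading coefficient is -1.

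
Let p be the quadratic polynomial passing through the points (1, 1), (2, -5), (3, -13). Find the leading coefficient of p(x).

-1

Write p(x) = ax^2 + bx + c. Substituting each data point gives a linear system:
  a + b + c = 1
  4a + 2b + c = -5
  9a + 3b + c = -13
Solving the system yields a = -1, b = -3, c = 5.
So p(x) = -x² - 3x + 5.
The leading coefficient is -1.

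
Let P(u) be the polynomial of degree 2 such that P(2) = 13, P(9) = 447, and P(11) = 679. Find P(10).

Using the Lagrange interpolation formula with nodes 2, 9, 11:
  L_0(u) = (u - 9)(u - 11) / 63
  L_1(u) = (u - 2)(u - 11) / -14
  L_2(u) = (u - 2)(u - 9) / 18
Then P(u) = 13·L_0(u) + 447·L_1(u) + 679·L_2(u).
Expanding and collecting terms gives P(u) = 6u² - 4u - 3.
Evaluating at u = 10: P(10) = 557.

557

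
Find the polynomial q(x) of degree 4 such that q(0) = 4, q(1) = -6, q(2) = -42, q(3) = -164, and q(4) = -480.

Write q(x) = ax^4 + bx^3 + cx^2 + dx + e. Substituting each data point gives a linear system:
  e = 4
  a + b + c + d + e = -6
  16a + 8b + 4c + 2d + e = -42
  81a + 27b + 9c + 3d + e = -164
  256a + 64b + 16c + 4d + e = -480
Solving the system yields a = -2, b = 2, c = -5, d = -5, e = 4.
So q(x) = -2x^4 + 2x^3 - 5x^2 - 5x + 4.
Check: q(0) = 4. ✓

q(x) = -2x^4 + 2x^3 - 5x^2 - 5x + 4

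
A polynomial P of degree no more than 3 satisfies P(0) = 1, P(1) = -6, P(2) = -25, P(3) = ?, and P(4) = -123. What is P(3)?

The 4 known points determine the degree-3 polynomial uniquely.
Write P(u) = au^3 + bu^2 + cu + d. Substituting each data point gives a linear system:
  d = 1
  a + b + c + d = -6
  8a + 4b + 2c + d = -25
  64a + 16b + 4c + d = -123
Solving the system yields a = -1, b = -3, c = -3, d = 1.
So P(u) = -u^3 - 3u^2 - 3u + 1.
Then P(3) = -62.

-62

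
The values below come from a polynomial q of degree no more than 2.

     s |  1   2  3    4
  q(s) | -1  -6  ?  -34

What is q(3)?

-17

The 3 known points determine the degree-2 polynomial uniquely.
Write q(s) = as^2 + bs + c. Substituting each data point gives a linear system:
  a + b + c = -1
  4a + 2b + c = -6
  16a + 4b + c = -34
Solving the system yields a = -3, b = 4, c = -2.
So q(s) = -3s^2 + 4s - 2.
Then q(3) = -17.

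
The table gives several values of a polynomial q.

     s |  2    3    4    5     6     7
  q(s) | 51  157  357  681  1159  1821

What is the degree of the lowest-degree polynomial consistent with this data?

3

Forward differences of the values at s = 2, 3, 4, 5, 6, 7:
  q  : 51  157  357  681  1159  1821
  Δ  : 106  200  324  478  662
  Δ^2: 94  124  154  184
  Δ^3: 30  30  30
  Δ^4: 0  0
  Δ^5: 0
The third differences are constant (30) and nonzero, while all higher differences vanish, so the minimal degree is 3.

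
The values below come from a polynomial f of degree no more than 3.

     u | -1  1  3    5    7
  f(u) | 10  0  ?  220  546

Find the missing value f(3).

54

The 4 known points determine the degree-3 polynomial uniquely.
Write f(u) = au^3 + bu^2 + cu + d. Substituting each data point gives a linear system:
  -a + b - c + d = 10
  a + b + c + d = 0
  125a + 25b + 5c + d = 220
  343a + 49b + 7c + d = 546
Solving the system yields a = 1, b = 5, c = -6, d = 0.
So f(u) = u^3 + 5u^2 - 6u.
Then f(3) = 54.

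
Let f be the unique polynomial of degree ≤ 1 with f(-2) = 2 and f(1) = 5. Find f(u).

Write f(u) = au + b. Substituting each data point gives a linear system:
  -2a + b = 2
  a + b = 5
Solving the system yields a = 1, b = 4.
So f(u) = u + 4.
Check: f(-2) = 2. ✓

f(u) = u + 4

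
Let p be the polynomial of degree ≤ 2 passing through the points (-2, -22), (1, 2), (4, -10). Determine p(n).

p(n) = -2n^2 + 6n - 2

Write p(n) = an^2 + bn + c. Substituting each data point gives a linear system:
  4a - 2b + c = -22
  a + b + c = 2
  16a + 4b + c = -10
Solving the system yields a = -2, b = 6, c = -2.
So p(n) = -2n² + 6n - 2.
Check: p(-2) = -22. ✓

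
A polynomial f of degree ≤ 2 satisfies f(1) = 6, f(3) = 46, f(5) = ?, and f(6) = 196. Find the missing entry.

134

The 3 known points determine the degree-2 polynomial uniquely.
Write f(u) = au^2 + bu + c. Substituting each data point gives a linear system:
  a + b + c = 6
  9a + 3b + c = 46
  36a + 6b + c = 196
Solving the system yields a = 6, b = -4, c = 4.
So f(u) = 6u^2 - 4u + 4.
Then f(5) = 134.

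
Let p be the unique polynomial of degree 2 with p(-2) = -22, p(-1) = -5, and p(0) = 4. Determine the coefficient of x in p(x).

Write p(x) = ax^2 + bx + c. Substituting each data point gives a linear system:
  4a - 2b + c = -22
  a - b + c = -5
  c = 4
Solving the system yields a = -4, b = 5, c = 4.
So p(x) = -4x^2 + 5x + 4.
The coefficient of x is 5.

5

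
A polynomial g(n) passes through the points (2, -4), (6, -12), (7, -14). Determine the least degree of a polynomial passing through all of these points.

Divided differences on the nodes 2, 6, 7:
  order 0: -4  -12  -14
  order 1: -2  -2
  order 2: 0
The order-1 divided differences are all -2 (nonzero) and every higher order vanishes, so the data lies on a polynomial of degree exactly 1.

1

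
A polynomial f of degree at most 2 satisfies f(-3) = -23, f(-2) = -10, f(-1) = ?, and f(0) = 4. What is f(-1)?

-1

The 3 known points determine the degree-2 polynomial uniquely.
Write f(u) = au^2 + bu + c. Substituting each data point gives a linear system:
  9a - 3b + c = -23
  4a - 2b + c = -10
  c = 4
Solving the system yields a = -2, b = 3, c = 4.
So f(u) = -2u^2 + 3u + 4.
Then f(-1) = -1.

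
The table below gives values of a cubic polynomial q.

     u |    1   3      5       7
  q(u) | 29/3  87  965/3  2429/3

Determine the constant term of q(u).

Write q(u) = au^3 + bu^2 + cu + d. Substituting each data point gives a linear system:
  a + b + c + d = 29/3
  27a + 9b + 3c + d = 87
  125a + 25b + 5c + d = 965/3
  343a + 49b + 7c + d = 2429/3
Solving the system yields a = 2, b = 5/3, c = 6, d = 0.
So q(u) = 2u³ + (5/3)u² + 6u.
The constant term is 0.

0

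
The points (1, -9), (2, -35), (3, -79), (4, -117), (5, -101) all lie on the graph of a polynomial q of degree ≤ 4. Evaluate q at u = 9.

2303

Forward differences of the values at u = 1, 2, 3, 4, 5:
  q  : -9  -35  -79  -117  -101
  Δ  : -26  -44  -38  16
  Δ^2: -18  6  54
  Δ^3: 24  48
  Δ^4: 24
The fourth differences are constant, confirming degree 4.
Interpolating (Newton forward form) and evaluating at u = 9 gives q(9) = 2303.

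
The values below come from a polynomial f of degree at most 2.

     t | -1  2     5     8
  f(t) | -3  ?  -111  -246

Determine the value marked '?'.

The 3 known points determine the degree-2 polynomial uniquely.
Write f(t) = at^2 + bt + c. Substituting each data point gives a linear system:
  a - b + c = -3
  25a + 5b + c = -111
  64a + 8b + c = -246
Solving the system yields a = -3, b = -6, c = -6.
So f(t) = -3t^2 - 6t - 6.
Then f(2) = -30.

-30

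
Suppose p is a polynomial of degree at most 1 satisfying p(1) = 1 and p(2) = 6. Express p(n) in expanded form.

Using the Lagrange interpolation formula with nodes 1, 2:
  L_0(n) = (n - 2) / -1
  L_1(n) = (n - 1) / 1
Then p(n) = 1·L_0(n) + 6·L_1(n).
Expanding and collecting terms gives p(n) = 5n - 4.
Check: p(1) = 1. ✓

p(n) = 5n - 4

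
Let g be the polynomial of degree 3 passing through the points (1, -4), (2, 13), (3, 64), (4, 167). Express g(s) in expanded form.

g(s) = 3s^3 - s^2 - s - 5

Write g(s) = as^3 + bs^2 + cs + d. Substituting each data point gives a linear system:
  a + b + c + d = -4
  8a + 4b + 2c + d = 13
  27a + 9b + 3c + d = 64
  64a + 16b + 4c + d = 167
Solving the system yields a = 3, b = -1, c = -1, d = -5.
So g(s) = 3s^3 - s^2 - s - 5.
Check: g(1) = -4. ✓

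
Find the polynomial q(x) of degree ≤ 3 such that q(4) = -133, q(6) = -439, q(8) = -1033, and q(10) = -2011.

Write q(x) = ax^3 + bx^2 + cx + d. Substituting each data point gives a linear system:
  64a + 16b + 4c + d = -133
  216a + 36b + 6c + d = -439
  512a + 64b + 8c + d = -1033
  1000a + 100b + 10c + d = -2011
Solving the system yields a = -2, b = 0, c = -1, d = -1.
So q(x) = -2x^3 - x - 1.
Check: q(10) = -2011. ✓

q(x) = -2x^3 - x - 1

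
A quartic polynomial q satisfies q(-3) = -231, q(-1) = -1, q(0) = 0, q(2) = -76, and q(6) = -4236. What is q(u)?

Write q(u) = au^4 + bu^3 + cu^2 + du + e. Substituting each data point gives a linear system:
  81a - 27b + 9c - 3d + e = -231
  a - b + c - d + e = -1
  e = 0
  16a + 8b + 4c + 2d + e = -76
  1296a + 216b + 36c + 6d + e = -4236
Solving the system yields a = -3, b = -1, c = -3, d = -4, e = 0.
So q(u) = -3u^4 - u^3 - 3u^2 - 4u.
Check: q(2) = -76. ✓

q(u) = -3u^4 - u^3 - 3u^2 - 4u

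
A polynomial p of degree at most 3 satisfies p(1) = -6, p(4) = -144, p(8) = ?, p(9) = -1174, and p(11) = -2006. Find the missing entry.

-860

The 4 known points determine the degree-3 polynomial uniquely.
Write p(u) = au^3 + bu^2 + cu + d. Substituting each data point gives a linear system:
  a + b + c + d = -6
  64a + 16b + 4c + d = -144
  729a + 81b + 9c + d = -1174
  1331a + 121b + 11c + d = -2006
Solving the system yields a = -1, b = -6, c = 5, d = -4.
So p(u) = -u^3 - 6u^2 + 5u - 4.
Then p(8) = -860.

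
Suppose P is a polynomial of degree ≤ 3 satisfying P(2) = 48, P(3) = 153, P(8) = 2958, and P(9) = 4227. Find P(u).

Using the Lagrange interpolation formula with nodes 2, 3, 8, 9:
  L_0(u) = (u - 3)(u - 8)(u - 9) / -42
  L_1(u) = (u - 2)(u - 8)(u - 9) / 30
  L_2(u) = (u - 2)(u - 3)(u - 9) / -30
  L_3(u) = (u - 2)(u - 3)(u - 8) / 42
Then P(u) = 48·L_0(u) + 153·L_1(u) + 2958·L_2(u) + 4227·L_3(u).
Expanding and collecting terms gives P(u) = 6u^3 - 2u^2 + u + 6.
Check: P(3) = 153. ✓

P(u) = 6u^3 - 2u^2 + u + 6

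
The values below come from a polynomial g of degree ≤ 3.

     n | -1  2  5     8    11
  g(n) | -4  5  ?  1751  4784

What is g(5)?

374

On equispaced nodes a degree-3 polynomial has vanishing fourth forward difference, so
  g(-1) - 4·g(2) + 6·g(5) - 4·g(8) + g(11) = 0.
Substituting the known values and solving for g(5):
  6·g(5) = 2244
  g(5) = 374.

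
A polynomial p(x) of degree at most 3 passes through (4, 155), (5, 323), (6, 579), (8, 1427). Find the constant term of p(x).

3

Write p(x) = ax^3 + bx^2 + cx + d. Substituting each data point gives a linear system:
  64a + 16b + 4c + d = 155
  125a + 25b + 5c + d = 323
  216a + 36b + 6c + d = 579
  512a + 64b + 8c + d = 1427
Solving the system yields a = 3, b = -1, c = -6, d = 3.
So p(x) = 3x^3 - x^2 - 6x + 3.
The constant term is 3.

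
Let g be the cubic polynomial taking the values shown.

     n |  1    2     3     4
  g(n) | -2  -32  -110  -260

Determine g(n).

Using the Lagrange interpolation formula with nodes 1, 2, 3, 4:
  L_0(n) = (n - 2)(n - 3)(n - 4) / -6
  L_1(n) = (n - 1)(n - 3)(n - 4) / 2
  L_2(n) = (n - 1)(n - 2)(n - 4) / -2
  L_3(n) = (n - 1)(n - 2)(n - 3) / 6
Then g(n) = -2·L_0(n) - 32·L_1(n) - 110·L_2(n) - 260·L_3(n).
Expanding and collecting terms gives g(n) = -4n^3 - 2n + 4.
Check: g(4) = -260. ✓

g(n) = -4n^3 - 2n + 4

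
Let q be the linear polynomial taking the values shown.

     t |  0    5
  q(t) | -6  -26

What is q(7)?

-34

Write q(t) = at + b. Substituting each data point gives a linear system:
  b = -6
  5a + b = -26
Solving the system yields a = -4, b = -6.
So q(t) = -4t - 6.
Then q(7) = -34.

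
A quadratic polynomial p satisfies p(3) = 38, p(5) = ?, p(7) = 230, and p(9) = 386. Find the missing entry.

114

The 3 known points determine the degree-2 polynomial uniquely.
Write p(u) = au^2 + bu + c. Substituting each data point gives a linear system:
  9a + 3b + c = 38
  49a + 7b + c = 230
  81a + 9b + c = 386
Solving the system yields a = 5, b = -2, c = -1.
So p(u) = 5u² - 2u - 1.
Then p(5) = 114.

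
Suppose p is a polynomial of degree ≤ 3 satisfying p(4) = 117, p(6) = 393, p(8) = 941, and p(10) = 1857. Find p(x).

p(x) = 2x^3 - 2x^2 + 6x - 3

Using the Lagrange interpolation formula with nodes 4, 6, 8, 10:
  L_0(x) = (x - 6)(x - 8)(x - 10) / -48
  L_1(x) = (x - 4)(x - 8)(x - 10) / 16
  L_2(x) = (x - 4)(x - 6)(x - 10) / -16
  L_3(x) = (x - 4)(x - 6)(x - 8) / 48
Then p(x) = 117·L_0(x) + 393·L_1(x) + 941·L_2(x) + 1857·L_3(x).
Expanding and collecting terms gives p(x) = 2x^3 - 2x^2 + 6x - 3.
Check: p(6) = 393. ✓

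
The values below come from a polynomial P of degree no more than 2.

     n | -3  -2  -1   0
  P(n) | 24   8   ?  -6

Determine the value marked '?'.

On equispaced nodes a degree-2 polynomial has vanishing third forward difference, so
  - P(-3) + 3·P(-2) - 3·P(-1) + P(0) = 0.
Substituting the known values and solving for P(-1):
  -3·P(-1) = 6
  P(-1) = -2.

-2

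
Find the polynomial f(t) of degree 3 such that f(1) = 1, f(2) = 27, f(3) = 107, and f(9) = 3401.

f(t) = 5t^3 - 3t^2 - 1

Using the Lagrange interpolation formula with nodes 1, 2, 3, 9:
  L_0(t) = (t - 2)(t - 3)(t - 9) / -16
  L_1(t) = (t - 1)(t - 3)(t - 9) / 7
  L_2(t) = (t - 1)(t - 2)(t - 9) / -12
  L_3(t) = (t - 1)(t - 2)(t - 3) / 336
Then f(t) = 1·L_0(t) + 27·L_1(t) + 107·L_2(t) + 3401·L_3(t).
Expanding and collecting terms gives f(t) = 5t^3 - 3t^2 - 1.
Check: f(2) = 27. ✓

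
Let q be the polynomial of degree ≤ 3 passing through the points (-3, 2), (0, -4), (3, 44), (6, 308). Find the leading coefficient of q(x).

1

Write q(x) = ax^3 + bx^2 + cx + d. Substituting each data point gives a linear system:
  -27a + 9b - 3c + d = 2
  d = -4
  27a + 9b + 3c + d = 44
  216a + 36b + 6c + d = 308
Solving the system yields a = 1, b = 3, c = -2, d = -4.
So q(x) = x^3 + 3x^2 - 2x - 4.
The leading coefficient is 1.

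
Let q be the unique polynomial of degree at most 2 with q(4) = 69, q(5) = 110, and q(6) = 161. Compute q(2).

17

Using the Lagrange interpolation formula with nodes 4, 5, 6:
  L_0(x) = (x - 5)(x - 6) / 2
  L_1(x) = (x - 4)(x - 6) / -1
  L_2(x) = (x - 4)(x - 5) / 2
Then q(x) = 69·L_0(x) + 110·L_1(x) + 161·L_2(x).
Expanding and collecting terms gives q(x) = 5x^2 - 4x + 5.
Evaluating at x = 2: q(2) = 17.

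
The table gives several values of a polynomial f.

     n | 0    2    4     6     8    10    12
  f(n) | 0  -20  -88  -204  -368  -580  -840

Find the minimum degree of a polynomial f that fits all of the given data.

Forward differences of the values at n = 0, 2, 4, 6, 8, 10, 12:
  f  : 0  -20  -88  -204  -368  -580  -840
  Δ  : -20  -68  -116  -164  -212  -260
  Δ^2: -48  -48  -48  -48  -48
  Δ^3: 0  0  0  0
  Δ^4: 0  0  0
  Δ^5: 0  0
  Δ^6: 0
The second differences are constant (-48) and nonzero, while all higher differences vanish, so the minimal degree is 2.

2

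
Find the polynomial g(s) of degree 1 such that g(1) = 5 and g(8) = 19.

Write g(s) = as + b. Substituting each data point gives a linear system:
  a + b = 5
  8a + b = 19
Solving the system yields a = 2, b = 3.
So g(s) = 2s + 3.
Check: g(8) = 19. ✓

g(s) = 2s + 3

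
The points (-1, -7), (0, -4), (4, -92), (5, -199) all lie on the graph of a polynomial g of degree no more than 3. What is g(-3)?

Write g(x) = ax^3 + bx^2 + cx + d. Substituting each data point gives a linear system:
  -a + b - c + d = -7
  d = -4
  64a + 16b + 4c + d = -92
  125a + 25b + 5c + d = -199
Solving the system yields a = -2, b = 1, c = 6, d = -4.
So g(x) = -2x^3 + x^2 + 6x - 4.
Then g(-3) = 41.

41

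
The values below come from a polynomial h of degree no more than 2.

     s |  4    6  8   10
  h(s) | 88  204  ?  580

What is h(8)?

368

The 3 known points determine the degree-2 polynomial uniquely.
Write h(s) = as^2 + bs + c. Substituting each data point gives a linear system:
  16a + 4b + c = 88
  36a + 6b + c = 204
  100a + 10b + c = 580
Solving the system yields a = 6, b = -2, c = 0.
So h(s) = 6s^2 - 2s.
Then h(8) = 368.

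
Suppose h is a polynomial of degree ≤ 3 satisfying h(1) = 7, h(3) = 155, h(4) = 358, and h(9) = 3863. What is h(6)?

1172

Using the Lagrange interpolation formula with nodes 1, 3, 4, 9:
  L_0(t) = (t - 3)(t - 4)(t - 9) / -48
  L_1(t) = (t - 1)(t - 4)(t - 9) / 12
  L_2(t) = (t - 1)(t - 3)(t - 9) / -15
  L_3(t) = (t - 1)(t - 3)(t - 4) / 240
Then h(t) = 7·L_0(t) + 155·L_1(t) + 358·L_2(t) + 3863·L_3(t).
Expanding and collecting terms gives h(t) = 5t^3 + 3t^2 - 3t + 2.
Evaluating at t = 6: h(6) = 1172.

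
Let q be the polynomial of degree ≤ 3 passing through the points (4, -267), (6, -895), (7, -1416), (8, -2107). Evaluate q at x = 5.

-520

Write q(x) = ax^3 + bx^2 + cx + d. Substituting each data point gives a linear system:
  64a + 16b + 4c + d = -267
  216a + 36b + 6c + d = -895
  343a + 49b + 7c + d = -1416
  512a + 64b + 8c + d = -2107
Solving the system yields a = -4, b = -1, c = 0, d = 5.
So q(x) = -4x^3 - x^2 + 5.
Then q(5) = -520.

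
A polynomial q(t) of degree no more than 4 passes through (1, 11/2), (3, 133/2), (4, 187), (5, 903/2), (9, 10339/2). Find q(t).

Using the Lagrange interpolation formula with nodes 1, 3, 4, 5, 9:
  L_0(t) = (t - 3)(t - 4)(t - 5)(t - 9) / 192
  L_1(t) = (t - 1)(t - 4)(t - 5)(t - 9) / -24
  L_2(t) = (t - 1)(t - 3)(t - 5)(t - 9) / 15
  L_3(t) = (t - 1)(t - 3)(t - 4)(t - 9) / -32
  L_4(t) = (t - 1)(t - 3)(t - 4)(t - 5) / 960
Then q(t) = 11/2·L_0(t) + 133/2·L_1(t) + 187·L_2(t) + 903/2·L_3(t) + 10339/2·L_4(t).
Expanding and collecting terms gives q(t) = t⁴ - (5/2)t³ + 5t² + 3t - 1.
Check: q(5) = 903/2. ✓

q(t) = t^4 - (5/2)t^3 + 5t^2 + 3t - 1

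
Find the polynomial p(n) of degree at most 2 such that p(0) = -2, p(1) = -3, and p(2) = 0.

Using the Lagrange interpolation formula with nodes 0, 1, 2:
  L_0(n) = (n - 1)(n - 2) / 2
  L_1(n) = n(n - 2) / -1
  L_2(n) = n(n - 1) / 2
Then p(n) = -2·L_0(n) - 3·L_1(n) + 0·L_2(n).
Expanding and collecting terms gives p(n) = 2n² - 3n - 2.
Check: p(1) = -3. ✓

p(n) = 2n^2 - 3n - 2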